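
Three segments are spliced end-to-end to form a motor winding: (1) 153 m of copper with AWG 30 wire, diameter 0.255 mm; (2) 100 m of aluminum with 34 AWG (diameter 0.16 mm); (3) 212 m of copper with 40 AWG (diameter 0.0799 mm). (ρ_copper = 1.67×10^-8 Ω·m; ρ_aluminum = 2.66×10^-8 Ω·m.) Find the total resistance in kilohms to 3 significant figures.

0.888 kΩ

Seg 1: A = π(0.255/2 mm)² = π(1.2750e-04 m)² = 5.107e-08 m²
R_1 = (1.67×10^-8)(153)/(5.107e-08) = 50.03 Ω
Seg 2: A = π(0.16/2 mm)² = π(8.0000e-05 m)² = 2.011e-08 m²
R_2 = (2.66×10^-8)(100)/(2.011e-08) = 132.3 Ω
Seg 3: A = π(0.0799/2 mm)² = π(3.9950e-05 m)² = 5.014e-09 m²
R_3 = (1.67×10^-8)(212)/(5.014e-09) = 706.1 Ω
R_total = R_1 + R_2 + R_3 = 0.888 kΩ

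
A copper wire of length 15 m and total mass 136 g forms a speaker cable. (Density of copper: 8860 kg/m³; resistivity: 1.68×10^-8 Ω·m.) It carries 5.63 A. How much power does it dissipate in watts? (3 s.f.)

7.81 W

A = m/(density·L) = 0.136/(8860×15) = 1.0233e-06 m²
R = ρL/A = (1.68×10^-8)(15)/(1.0233e-06) = 0.2463 Ω
P = I²R = (5.63)² × 0.2463 = 7.81 W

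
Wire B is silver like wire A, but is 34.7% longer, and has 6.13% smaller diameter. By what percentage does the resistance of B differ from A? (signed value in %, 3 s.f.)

R ∝ L/d², so R_B/R_A = (1 + 34.7/100) × (1 − 6.13/100)⁻²
= 1.347 × 1.135 = 1.529
(R_B − R_A)/R_A = 1.529 − 1 = 52.9%

52.9%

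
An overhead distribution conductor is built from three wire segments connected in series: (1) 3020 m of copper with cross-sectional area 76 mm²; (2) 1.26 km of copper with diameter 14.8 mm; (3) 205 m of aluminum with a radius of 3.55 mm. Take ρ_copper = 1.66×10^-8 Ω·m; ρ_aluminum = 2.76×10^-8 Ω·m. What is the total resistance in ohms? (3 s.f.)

0.924 Ω

Seg 1: A = 76 mm² = 7.600e-05 m²
R_1 = (1.66×10^-8)(3020)/(7.600e-05) = 0.6596 Ω
Seg 2: A = π(d/2)² = π(7.4000e-03 m)² = 1.720e-04 m²
R_2 = (1.66×10^-8)(1260)/(1.720e-04) = 0.1216 Ω
Seg 3: A = πr² = π(3.5500e-03 m)² = 3.959e-05 m²
R_3 = (2.76×10^-8)(205)/(3.959e-05) = 0.1429 Ω
R_total = R_1 + R_2 + R_3 = 0.924 Ω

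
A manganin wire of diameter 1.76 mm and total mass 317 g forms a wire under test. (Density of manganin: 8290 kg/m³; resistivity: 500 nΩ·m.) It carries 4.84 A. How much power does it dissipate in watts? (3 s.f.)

75.7 W

ρ = 500 nΩ·m = 5.00×10^-7 Ω·m
A = π(d/2)² = π(8.8000e-04 m)² = 2.4328e-06 m²
L = m/(density·A) = 0.317/(8290×2.4328e-06) = 15.72 m
R = ρL/A = (5.00×10^-7)(15.72)/(2.4328e-06) = 3.23 Ω
P = I²R = (4.84)² × 3.23 = 75.7 W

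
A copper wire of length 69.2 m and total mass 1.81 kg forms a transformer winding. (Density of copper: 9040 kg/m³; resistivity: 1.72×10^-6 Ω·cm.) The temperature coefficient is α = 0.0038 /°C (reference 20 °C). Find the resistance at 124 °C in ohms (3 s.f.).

0.574 Ω

ρ = 1.72×10^-6 Ω·cm = 1.72×10^-8 Ω·m
A = m/(density·L) = 1.81/(9040×69.2) = 2.8934e-06 m²
R = ρL/A = (1.72×10^-8)(69.2)/(2.8934e-06) = 0.4114 Ω
R(124 °C) = 0.4114 × (1 + 0.0038×104) = 0.574 Ω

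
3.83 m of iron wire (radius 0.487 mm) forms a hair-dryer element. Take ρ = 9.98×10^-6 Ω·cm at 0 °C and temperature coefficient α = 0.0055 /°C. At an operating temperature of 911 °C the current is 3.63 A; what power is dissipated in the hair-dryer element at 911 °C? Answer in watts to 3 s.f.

ρ = 9.98×10^-6 Ω·cm = 9.98×10^-8 Ω·m
A = πr² = π(4.8700e-04 m)² = 7.451e-07 m²
R₍0₎ = ρL/A = (9.98×10^-8)(3.83)/(7.451e-07) = 0.513 Ω
R₍911₎ = R₍0₎(1 + αΔT) = 0.513 × (1 + 0.0055×911) = 3.083 Ω
P = I²R = (3.63)² × 3.083 = 40.6 W

40.6 W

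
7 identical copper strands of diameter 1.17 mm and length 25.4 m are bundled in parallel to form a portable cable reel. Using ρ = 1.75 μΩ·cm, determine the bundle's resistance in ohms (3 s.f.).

0.0591 Ω

ρ = 1.75 μΩ·cm = 1.75×10^-8 Ω·m
A_strand = π(5.8500e-04 m)² = 1.075e-06 m²
R_strand = ρL/A = (1.75×10^-8)(25.4)/(1.075e-06) = 0.4134 Ω
R_total = R_strand/N = 0.4134/7 = 0.0591 Ω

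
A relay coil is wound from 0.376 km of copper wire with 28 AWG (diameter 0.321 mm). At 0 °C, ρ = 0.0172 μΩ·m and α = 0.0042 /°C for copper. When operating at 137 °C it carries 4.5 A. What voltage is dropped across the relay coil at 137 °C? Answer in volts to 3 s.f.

ρ = 0.0172 μΩ·m = 1.72×10^-8 Ω·m
A = π(0.321/2 mm)² = π(1.6050e-04 m)² = 8.093e-08 m²
R₍0₎ = ρL/A = (1.72×10^-8)(376)/(8.093e-08) = 79.91 Ω
R₍137₎ = R₍0₎(1 + αΔT) = 79.91 × (1 + 0.0042×137) = 125.9 Ω
V = IR = 4.5 × 125.9 = 567 V

567 V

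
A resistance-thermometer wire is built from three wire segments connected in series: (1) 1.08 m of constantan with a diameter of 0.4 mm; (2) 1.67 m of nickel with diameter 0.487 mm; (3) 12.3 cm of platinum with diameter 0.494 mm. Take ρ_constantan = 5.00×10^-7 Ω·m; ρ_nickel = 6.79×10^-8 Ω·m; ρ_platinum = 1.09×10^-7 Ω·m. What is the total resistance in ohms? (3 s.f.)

4.98 Ω

Seg 1: A = π(d/2)² = π(2.0000e-04 m)² = 1.257e-07 m²
R_1 = (5.00×10^-7)(1.08)/(1.257e-07) = 4.297 Ω
Seg 2: A = π(d/2)² = π(2.4350e-04 m)² = 1.863e-07 m²
R_2 = (6.79×10^-8)(1.67)/(1.863e-07) = 0.6087 Ω
Seg 3: A = π(d/2)² = π(2.4700e-04 m)² = 1.917e-07 m²
R_3 = (1.09×10^-7)(0.123)/(1.917e-07) = 0.06995 Ω
R_total = R_1 + R_2 + R_3 = 4.98 Ω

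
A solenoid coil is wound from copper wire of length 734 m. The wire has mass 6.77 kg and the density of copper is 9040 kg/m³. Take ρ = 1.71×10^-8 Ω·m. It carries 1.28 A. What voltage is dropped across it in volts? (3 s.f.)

A = m/(density·L) = 6.77/(9040×734) = 1.0203e-06 m²
R = ρL/A = (1.71×10^-8)(734)/(1.0203e-06) = 12.3 Ω
V = IR = 1.28 × 12.3 = 15.7 V

15.7 V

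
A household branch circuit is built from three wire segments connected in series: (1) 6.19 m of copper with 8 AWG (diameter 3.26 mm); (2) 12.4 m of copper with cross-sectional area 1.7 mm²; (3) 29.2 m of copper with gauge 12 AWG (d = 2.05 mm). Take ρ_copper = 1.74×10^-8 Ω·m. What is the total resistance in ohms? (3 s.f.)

Seg 1: A = π(3.26/2 mm)² = π(1.6300e-03 m)² = 8.347e-06 m²
R_1 = (1.74×10^-8)(6.19)/(8.347e-06) = 0.0129 Ω
Seg 2: A = 1.7 mm² = 1.700e-06 m²
R_2 = (1.74×10^-8)(12.4)/(1.700e-06) = 0.1269 Ω
Seg 3: A = π(2.05/2 mm)² = π(1.0250e-03 m)² = 3.301e-06 m²
R_3 = (1.74×10^-8)(29.2)/(3.301e-06) = 0.1539 Ω
R_total = R_1 + R_2 + R_3 = 0.294 Ω

0.294 Ω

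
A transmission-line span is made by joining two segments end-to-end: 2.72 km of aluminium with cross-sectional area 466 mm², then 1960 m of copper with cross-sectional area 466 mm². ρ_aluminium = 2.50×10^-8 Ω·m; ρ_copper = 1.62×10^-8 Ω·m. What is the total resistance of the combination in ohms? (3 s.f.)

Segment 1: A = 466 mm² = 4.660e-04 m²
R₁ = ρL/A = (2.50×10^-8)(2720)/(4.660e-04) = 0.1459 Ω
R₂ = (1.62×10^-8)(1960)/(4.660e-04) = 0.06814 Ω
R = R₁ + R₂ = 0.214 Ω

0.214 Ω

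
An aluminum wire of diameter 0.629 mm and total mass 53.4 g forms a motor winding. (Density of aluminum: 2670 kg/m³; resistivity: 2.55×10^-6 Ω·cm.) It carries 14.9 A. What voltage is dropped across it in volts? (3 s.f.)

ρ = 2.55×10^-6 Ω·cm = 2.55×10^-8 Ω·m
A = π(d/2)² = π(3.1450e-04 m)² = 3.1074e-07 m²
L = m/(density·A) = 0.0534/(2670×3.1074e-07) = 64.36 m
R = ρL/A = (2.55×10^-8)(64.36)/(3.1074e-07) = 5.282 Ω
V = IR = 14.9 × 5.282 = 78.7 V

78.7 V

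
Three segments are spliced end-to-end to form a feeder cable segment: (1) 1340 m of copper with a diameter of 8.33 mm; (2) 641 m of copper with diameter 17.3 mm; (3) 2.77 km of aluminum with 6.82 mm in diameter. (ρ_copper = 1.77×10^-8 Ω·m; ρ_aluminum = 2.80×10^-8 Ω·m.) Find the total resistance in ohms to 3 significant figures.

2.61 Ω

Seg 1: A = π(d/2)² = π(4.1650e-03 m)² = 5.450e-05 m²
R_1 = (1.77×10^-8)(1340)/(5.450e-05) = 0.4352 Ω
Seg 2: A = π(d/2)² = π(8.6500e-03 m)² = 2.351e-04 m²
R_2 = (1.77×10^-8)(641)/(2.351e-04) = 0.04827 Ω
Seg 3: A = π(d/2)² = π(3.4100e-03 m)² = 3.653e-05 m²
R_3 = (2.80×10^-8)(2770)/(3.653e-05) = 2.123 Ω
R_total = R_1 + R_2 + R_3 = 2.61 Ω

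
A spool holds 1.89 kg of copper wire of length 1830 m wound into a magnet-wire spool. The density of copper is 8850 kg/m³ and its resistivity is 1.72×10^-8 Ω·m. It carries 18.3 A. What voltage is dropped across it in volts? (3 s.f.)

4940 V

A = m/(density·L) = 1.89/(8850×1830) = 1.1670e-07 m²
R = ρL/A = (1.72×10^-8)(1830)/(1.1670e-07) = 269.7 Ω
V = IR = 18.3 × 269.7 = 4940 V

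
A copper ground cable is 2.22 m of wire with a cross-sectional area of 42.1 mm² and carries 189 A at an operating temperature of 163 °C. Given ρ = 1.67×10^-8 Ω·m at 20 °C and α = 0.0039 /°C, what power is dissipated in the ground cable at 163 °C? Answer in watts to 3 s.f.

49.0 W

A = 42.1 mm² = 4.210e-05 m²
R₍20₎ = ρL/A = (1.67×10^-8)(2.22)/(4.210e-05) = 8.806×10^-4 Ω
R₍163₎ = R₍20₎(1 + αΔT) = 8.806×10^-4 × (1 + 0.0039×143) = 0.001372 Ω
P = I²R = (189)² × 0.001372 = 49.0 W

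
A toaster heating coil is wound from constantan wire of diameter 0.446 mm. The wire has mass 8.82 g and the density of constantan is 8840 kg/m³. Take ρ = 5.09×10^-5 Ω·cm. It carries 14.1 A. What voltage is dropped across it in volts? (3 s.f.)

ρ = 5.09×10^-5 Ω·cm = 5.09×10^-7 Ω·m
A = π(d/2)² = π(2.2300e-04 m)² = 1.5623e-07 m²
L = m/(density·A) = 0.00882/(8840×1.5623e-07) = 6.386 m
R = ρL/A = (5.09×10^-7)(6.386)/(1.5623e-07) = 20.81 Ω
V = IR = 14.1 × 20.81 = 293 V

293 V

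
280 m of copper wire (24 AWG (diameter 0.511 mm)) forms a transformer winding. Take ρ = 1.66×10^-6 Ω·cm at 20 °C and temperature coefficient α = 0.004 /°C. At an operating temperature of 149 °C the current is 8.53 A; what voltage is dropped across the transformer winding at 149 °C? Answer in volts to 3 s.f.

ρ = 1.66×10^-6 Ω·cm = 1.66×10^-8 Ω·m
A = π(0.511/2 mm)² = π(2.5550e-04 m)² = 2.051e-07 m²
R₍20₎ = ρL/A = (1.66×10^-8)(280)/(2.051e-07) = 22.66 Ω
R₍149₎ = R₍20₎(1 + αΔT) = 22.66 × (1 + 0.004×129) = 34.36 Ω
V = IR = 8.53 × 34.36 = 293 V

293 V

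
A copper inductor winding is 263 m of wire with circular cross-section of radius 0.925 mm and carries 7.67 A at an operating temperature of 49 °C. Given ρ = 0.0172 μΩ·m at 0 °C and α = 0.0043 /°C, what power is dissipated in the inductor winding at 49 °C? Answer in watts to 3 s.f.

ρ = 0.0172 μΩ·m = 1.72×10^-8 Ω·m
A = πr² = π(9.2500e-04 m)² = 2.688e-06 m²
R₍0₎ = ρL/A = (1.72×10^-8)(263)/(2.688e-06) = 1.683 Ω
R₍49₎ = R₍0₎(1 + αΔT) = 1.683 × (1 + 0.0043×49) = 2.037 Ω
P = I²R = (7.67)² × 2.037 = 120 W

120 W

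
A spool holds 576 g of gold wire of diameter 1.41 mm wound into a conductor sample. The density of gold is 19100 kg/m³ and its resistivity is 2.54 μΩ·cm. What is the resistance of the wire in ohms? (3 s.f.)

ρ = 2.54 μΩ·cm = 2.54×10^-8 Ω·m
A = π(d/2)² = π(7.0500e-04 m)² = 1.5615e-06 m²
L = m/(density·A) = 0.576/(19100×1.5615e-06) = 19.31 m
R = ρL/A = (2.54×10^-8)(19.31)/(1.5615e-06) = 0.314 Ω

0.314 Ω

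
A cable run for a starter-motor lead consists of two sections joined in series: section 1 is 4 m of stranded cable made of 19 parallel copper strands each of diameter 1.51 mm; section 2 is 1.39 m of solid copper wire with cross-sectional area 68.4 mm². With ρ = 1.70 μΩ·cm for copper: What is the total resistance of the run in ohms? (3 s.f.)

ρ = 1.70 μΩ·cm = 1.70×10^-8 Ω·m
Section 1: A_strand = π(7.5500e-04)² = 1.791e-06 m²; R₁ = ρL/(N·A_s) = (1.70×10^-8)(4)/(19×1.791e-06) = 0.001999 Ω
Section 2: A = 68.4 mm² = 6.840e-05 m²
R₂ = (1.70×10^-8)(1.39)/(6.840e-05) = 3.455×10^-4 Ω
R = R₁ + R₂ = 0.00234 Ω

0.00234 Ω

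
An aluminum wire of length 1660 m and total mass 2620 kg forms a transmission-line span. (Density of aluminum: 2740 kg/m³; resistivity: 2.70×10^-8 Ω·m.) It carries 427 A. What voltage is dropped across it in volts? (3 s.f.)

33.2 V

A = m/(density·L) = 2620/(2740×1660) = 5.7603e-04 m²
R = ρL/A = (2.70×10^-8)(1660)/(5.7603e-04) = 0.07781 Ω
V = IR = 427 × 0.07781 = 33.2 V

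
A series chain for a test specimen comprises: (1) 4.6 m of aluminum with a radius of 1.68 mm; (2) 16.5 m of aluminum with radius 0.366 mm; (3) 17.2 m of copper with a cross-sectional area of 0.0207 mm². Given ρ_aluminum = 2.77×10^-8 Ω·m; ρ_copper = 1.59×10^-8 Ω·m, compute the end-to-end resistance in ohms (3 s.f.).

Seg 1: A = πr² = π(1.6800e-03 m)² = 8.867e-06 m²
R_1 = (2.77×10^-8)(4.6)/(8.867e-06) = 0.01437 Ω
Seg 2: A = πr² = π(3.6600e-04 m)² = 4.208e-07 m²
R_2 = (2.77×10^-8)(16.5)/(4.208e-07) = 1.086 Ω
Seg 3: A = 0.0207 mm² = 2.070e-08 m²
R_3 = (1.59×10^-8)(17.2)/(2.070e-08) = 13.21 Ω
R_total = R_1 + R_2 + R_3 = 14.3 Ω

14.3 Ω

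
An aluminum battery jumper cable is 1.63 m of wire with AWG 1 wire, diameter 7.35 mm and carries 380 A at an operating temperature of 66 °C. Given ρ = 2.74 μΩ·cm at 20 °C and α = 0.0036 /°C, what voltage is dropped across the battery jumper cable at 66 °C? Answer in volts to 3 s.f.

0.466 V

ρ = 2.74 μΩ·cm = 2.74×10^-8 Ω·m
A = π(7.35/2 mm)² = π(3.6750e-03 m)² = 4.243e-05 m²
R₍20₎ = ρL/A = (2.74×10^-8)(1.63)/(4.243e-05) = 0.001053 Ω
R₍66₎ = R₍20₎(1 + αΔT) = 0.001053 × (1 + 0.0036×46) = 0.001227 Ω
V = IR = 380 × 0.001227 = 0.466 V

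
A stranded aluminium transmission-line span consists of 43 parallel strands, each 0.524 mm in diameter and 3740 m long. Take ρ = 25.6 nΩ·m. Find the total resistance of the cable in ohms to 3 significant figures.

ρ = 25.6 nΩ·m = 2.56×10^-8 Ω·m
A_strand = π(2.6200e-04 m)² = 2.157e-07 m²
R_strand = ρL/A = (2.56×10^-8)(3740)/(2.157e-07) = 444 Ω
R_total = R_strand/N = 444/43 = 10.3 Ω

10.3 Ω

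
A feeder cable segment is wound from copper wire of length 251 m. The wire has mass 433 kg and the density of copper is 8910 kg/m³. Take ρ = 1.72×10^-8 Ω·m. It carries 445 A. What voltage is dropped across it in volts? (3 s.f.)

A = m/(density·L) = 433/(8910×251) = 1.9361e-04 m²
R = ρL/A = (1.72×10^-8)(251)/(1.9361e-04) = 0.0223 Ω
V = IR = 445 × 0.0223 = 9.92 V

9.92 V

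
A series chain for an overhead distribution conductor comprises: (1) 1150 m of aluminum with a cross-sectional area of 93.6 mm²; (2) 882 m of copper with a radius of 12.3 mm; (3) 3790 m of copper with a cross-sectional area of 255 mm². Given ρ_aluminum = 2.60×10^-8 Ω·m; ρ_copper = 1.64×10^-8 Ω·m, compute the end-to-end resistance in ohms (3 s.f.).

Seg 1: A = 93.6 mm² = 9.360e-05 m²
R_1 = (2.60×10^-8)(1150)/(9.360e-05) = 0.3194 Ω
Seg 2: A = πr² = π(1.2300e-02 m)² = 4.753e-04 m²
R_2 = (1.64×10^-8)(882)/(4.753e-04) = 0.03043 Ω
Seg 3: A = 255 mm² = 2.550e-04 m²
R_3 = (1.64×10^-8)(3790)/(2.550e-04) = 0.2437 Ω
R_total = R_1 + R_2 + R_3 = 0.594 Ω

0.594 Ω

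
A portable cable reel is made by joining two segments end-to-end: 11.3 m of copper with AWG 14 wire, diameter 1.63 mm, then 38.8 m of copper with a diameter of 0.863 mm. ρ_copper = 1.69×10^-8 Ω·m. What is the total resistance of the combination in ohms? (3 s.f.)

Segment 1: A = π(1.63/2 mm)² = π(8.1500e-04 m)² = 2.087e-06 m²
R₁ = ρL/A = (1.69×10^-8)(11.3)/(2.087e-06) = 0.09152 Ω
Segment 2: A = π(d/2)² = π(4.3150e-04 m)² = 5.849e-07 m²
R₂ = (1.69×10^-8)(38.8)/(5.849e-07) = 1.121 Ω
R = R₁ + R₂ = 1.21 Ω

1.21 Ω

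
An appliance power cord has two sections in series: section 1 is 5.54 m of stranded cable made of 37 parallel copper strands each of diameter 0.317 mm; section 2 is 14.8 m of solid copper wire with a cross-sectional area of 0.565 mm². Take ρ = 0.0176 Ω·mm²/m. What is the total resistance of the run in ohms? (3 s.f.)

0.494 Ω

ρ = 0.0176 Ω·mm²/m = 1.76×10^-8 Ω·m
Section 1: A_strand = π(1.5850e-04)² = 7.892e-08 m²; R₁ = ρL/(N·A_s) = (1.76×10^-8)(5.54)/(37×7.892e-08) = 0.03339 Ω
Section 2: A = 0.565 mm² = 5.650e-07 m²
R₂ = (1.76×10^-8)(14.8)/(5.650e-07) = 0.461 Ω
R = R₁ + R₂ = 0.494 Ω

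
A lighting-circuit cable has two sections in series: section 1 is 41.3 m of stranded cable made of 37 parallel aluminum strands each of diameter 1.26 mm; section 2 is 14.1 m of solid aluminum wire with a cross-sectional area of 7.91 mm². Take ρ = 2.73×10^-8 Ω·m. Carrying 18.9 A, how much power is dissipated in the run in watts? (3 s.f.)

Section 1: A_strand = π(6.3000e-04)² = 1.247e-06 m²; R₁ = ρL/(N·A_s) = (2.73×10^-8)(41.3)/(37×1.247e-06) = 0.02444 Ω
Section 2: A = 7.91 mm² = 7.910e-06 m²
R₂ = (2.73×10^-8)(14.1)/(7.910e-06) = 0.04866 Ω
R = R₁ + R₂ = 0.0731 Ω
P = I²R = (18.9)² × 0.0731 = 26.1 W

26.1 W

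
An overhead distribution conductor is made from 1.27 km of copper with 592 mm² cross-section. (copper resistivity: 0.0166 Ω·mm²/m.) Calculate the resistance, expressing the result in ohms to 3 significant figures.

0.0356 Ω

ρ = 0.0166 Ω·mm²/m = 1.66×10^-8 Ω·m
A = 592 mm² = 5.920e-04 m²
R = ρL/A = (1.66×10^-8)(1270 m)/(5.920e-04 m²) = 0.0356 Ω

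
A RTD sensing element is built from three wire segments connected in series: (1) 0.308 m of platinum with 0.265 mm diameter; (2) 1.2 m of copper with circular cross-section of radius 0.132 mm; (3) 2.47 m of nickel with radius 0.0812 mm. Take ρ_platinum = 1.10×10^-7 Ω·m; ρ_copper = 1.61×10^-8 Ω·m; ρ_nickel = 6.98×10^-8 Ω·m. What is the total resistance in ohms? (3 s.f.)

Seg 1: A = π(d/2)² = π(1.3250e-04 m)² = 5.515e-08 m²
R_1 = (1.10×10^-7)(0.308)/(5.515e-08) = 0.6143 Ω
Seg 2: A = πr² = π(1.3200e-04 m)² = 5.474e-08 m²
R_2 = (1.61×10^-8)(1.2)/(5.474e-08) = 0.3529 Ω
Seg 3: A = πr² = π(8.1200e-05 m)² = 2.071e-08 m²
R_3 = (6.98×10^-8)(2.47)/(2.071e-08) = 8.323 Ω
R_total = R_1 + R_2 + R_3 = 9.29 Ω

9.29 Ω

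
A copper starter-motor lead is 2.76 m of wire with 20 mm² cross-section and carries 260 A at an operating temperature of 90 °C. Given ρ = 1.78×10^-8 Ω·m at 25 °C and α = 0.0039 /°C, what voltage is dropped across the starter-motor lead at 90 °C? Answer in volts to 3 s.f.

A = 20 mm² = 2.000e-05 m²
R₍25₎ = ρL/A = (1.78×10^-8)(2.76)/(2.000e-05) = 0.002456 Ω
R₍90₎ = R₍25₎(1 + αΔT) = 0.002456 × (1 + 0.0039×65) = 0.003079 Ω
V = IR = 260 × 0.003079 = 0.801 V

0.801 V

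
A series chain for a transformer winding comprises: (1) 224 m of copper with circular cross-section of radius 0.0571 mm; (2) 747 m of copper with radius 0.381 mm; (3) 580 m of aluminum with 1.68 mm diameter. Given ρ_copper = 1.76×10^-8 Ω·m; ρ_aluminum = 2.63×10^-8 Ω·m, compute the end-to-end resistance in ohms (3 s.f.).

Seg 1: A = πr² = π(5.7100e-05 m)² = 1.024e-08 m²
R_1 = (1.76×10^-8)(224)/(1.024e-08) = 384.9 Ω
Seg 2: A = πr² = π(3.8100e-04 m)² = 4.560e-07 m²
R_2 = (1.76×10^-8)(747)/(4.560e-07) = 28.83 Ω
Seg 3: A = π(d/2)² = π(8.4000e-04 m)² = 2.217e-06 m²
R_3 = (2.63×10^-8)(580)/(2.217e-06) = 6.881 Ω
R_total = R_1 + R_2 + R_3 = 421 Ω

421 Ω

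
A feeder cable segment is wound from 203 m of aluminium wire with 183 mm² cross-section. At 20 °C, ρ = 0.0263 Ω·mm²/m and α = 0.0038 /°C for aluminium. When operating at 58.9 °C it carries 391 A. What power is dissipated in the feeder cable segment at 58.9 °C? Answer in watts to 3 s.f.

ρ = 0.0263 Ω·mm²/m = 2.63×10^-8 Ω·m
A = 183 mm² = 1.830e-04 m²
R₍20₎ = ρL/A = (2.63×10^-8)(203)/(1.830e-04) = 0.02917 Ω
R₍58.9₎ = R₍20₎(1 + αΔT) = 0.02917 × (1 + 0.0038×38.9) = 0.03349 Ω
P = I²R = (391)² × 0.03349 = 5120 W

5120 W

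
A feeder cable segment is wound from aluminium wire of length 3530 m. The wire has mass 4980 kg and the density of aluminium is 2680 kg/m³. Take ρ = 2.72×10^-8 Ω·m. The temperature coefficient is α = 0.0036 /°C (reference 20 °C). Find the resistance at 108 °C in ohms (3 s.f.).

0.240 Ω

A = m/(density·L) = 4980/(2680×3530) = 5.2640e-04 m²
R = ρL/A = (2.72×10^-8)(3530)/(5.2640e-04) = 0.1824 Ω
R(108 °C) = 0.1824 × (1 + 0.0036×88) = 0.240 Ω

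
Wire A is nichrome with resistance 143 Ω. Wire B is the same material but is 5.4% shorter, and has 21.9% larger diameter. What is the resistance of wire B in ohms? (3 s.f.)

R ∝ L/d², so R_B/R_A = (1 − 5.4/100) × (1 + 21.9/100)⁻²
= 0.946 × 0.673 = 0.6366
R_B = 0.6366 × 143 = 91.0 Ω

91.0 Ω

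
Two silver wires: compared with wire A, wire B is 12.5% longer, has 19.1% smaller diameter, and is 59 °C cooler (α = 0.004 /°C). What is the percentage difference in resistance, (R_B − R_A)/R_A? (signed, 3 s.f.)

31.3%

R ∝ ρL/d² with ρ ∝ (1+αΔT), so R_B/R_A = (1 + 12.5/100) × (1 − 19.1/100)⁻² × (1 − 0.004×59)
= 1.125 × 1.528 × 0.764 = 1.313
(R_B − R_A)/R_A = 1.313 − 1 = 31.3%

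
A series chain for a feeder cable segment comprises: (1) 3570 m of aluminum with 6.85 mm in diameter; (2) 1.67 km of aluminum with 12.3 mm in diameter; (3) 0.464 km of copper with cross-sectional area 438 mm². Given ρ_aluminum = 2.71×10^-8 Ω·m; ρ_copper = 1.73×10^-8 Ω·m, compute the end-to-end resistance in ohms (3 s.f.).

3.02 Ω

Seg 1: A = π(d/2)² = π(3.4250e-03 m)² = 3.685e-05 m²
R_1 = (2.71×10^-8)(3570)/(3.685e-05) = 2.625 Ω
Seg 2: A = π(d/2)² = π(6.1500e-03 m)² = 1.188e-04 m²
R_2 = (2.71×10^-8)(1670)/(1.188e-04) = 0.3809 Ω
Seg 3: A = 438 mm² = 4.380e-04 m²
R_3 = (1.73×10^-8)(464)/(4.380e-04) = 0.01833 Ω
R_total = R_1 + R_2 + R_3 = 3.02 Ω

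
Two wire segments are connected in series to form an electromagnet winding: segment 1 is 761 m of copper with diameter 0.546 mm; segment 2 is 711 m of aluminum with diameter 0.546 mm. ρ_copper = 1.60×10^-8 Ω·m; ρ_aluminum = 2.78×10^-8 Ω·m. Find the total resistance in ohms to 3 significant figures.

136 Ω

Segment 1: A = π(d/2)² = π(2.7300e-04 m)² = 2.341e-07 m²
R₁ = ρL/A = (1.60×10^-8)(761)/(2.341e-07) = 52 Ω
R₂ = (2.78×10^-8)(711)/(2.341e-07) = 84.42 Ω
R = R₁ + R₂ = 136 Ω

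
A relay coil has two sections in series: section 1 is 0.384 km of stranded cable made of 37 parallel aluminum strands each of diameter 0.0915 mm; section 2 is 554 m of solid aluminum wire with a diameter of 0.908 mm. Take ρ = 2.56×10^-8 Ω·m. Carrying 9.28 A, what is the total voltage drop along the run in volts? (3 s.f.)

Section 1: A_strand = π(4.5750e-05)² = 6.576e-09 m²; R₁ = ρL/(N·A_s) = (2.56×10^-8)(384)/(37×6.576e-09) = 40.41 Ω
Section 2: A = π(d/2)² = π(4.5400e-04 m)² = 6.475e-07 m²
R₂ = (2.56×10^-8)(554)/(6.475e-07) = 21.9 Ω
R = R₁ + R₂ = 62.31 Ω
V = IR = 9.28 × 62.31 = 578 V

578 V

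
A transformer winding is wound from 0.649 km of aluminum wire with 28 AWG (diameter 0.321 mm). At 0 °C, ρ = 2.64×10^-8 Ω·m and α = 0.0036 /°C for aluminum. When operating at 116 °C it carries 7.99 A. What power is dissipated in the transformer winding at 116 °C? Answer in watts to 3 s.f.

19200 W

A = π(0.321/2 mm)² = π(1.6050e-04 m)² = 8.093e-08 m²
R₍0₎ = ρL/A = (2.64×10^-8)(649)/(8.093e-08) = 211.7 Ω
R₍116₎ = R₍0₎(1 + αΔT) = 211.7 × (1 + 0.0036×116) = 300.1 Ω
P = I²R = (7.99)² × 300.1 = 19200 W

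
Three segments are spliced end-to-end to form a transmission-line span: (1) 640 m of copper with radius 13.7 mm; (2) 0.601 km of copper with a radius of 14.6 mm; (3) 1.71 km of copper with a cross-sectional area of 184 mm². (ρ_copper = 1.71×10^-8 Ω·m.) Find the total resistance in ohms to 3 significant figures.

Seg 1: A = πr² = π(1.3700e-02 m)² = 5.896e-04 m²
R_1 = (1.71×10^-8)(640)/(5.896e-04) = 0.01856 Ω
Seg 2: A = πr² = π(1.4600e-02 m)² = 6.697e-04 m²
R_2 = (1.71×10^-8)(601)/(6.697e-04) = 0.01535 Ω
Seg 3: A = 184 mm² = 1.840e-04 m²
R_3 = (1.71×10^-8)(1710)/(1.840e-04) = 0.1589 Ω
R_total = R_1 + R_2 + R_3 = 0.193 Ω

0.193 Ω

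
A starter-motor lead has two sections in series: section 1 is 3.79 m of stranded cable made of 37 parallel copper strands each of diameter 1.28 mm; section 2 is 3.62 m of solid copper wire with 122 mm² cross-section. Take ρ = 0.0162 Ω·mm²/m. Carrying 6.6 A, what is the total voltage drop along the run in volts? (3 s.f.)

ρ = 0.0162 Ω·mm²/m = 1.62×10^-8 Ω·m
Section 1: A_strand = π(6.4000e-04)² = 1.287e-06 m²; R₁ = ρL/(N·A_s) = (1.62×10^-8)(3.79)/(37×1.287e-06) = 0.00129 Ω
Section 2: A = 122 mm² = 1.220e-04 m²
R₂ = (1.62×10^-8)(3.62)/(1.220e-04) = 4.807×10^-4 Ω
R = R₁ + R₂ = 0.00177 Ω
V = IR = 6.6 × 0.00177 = 0.0117 V

0.0117 V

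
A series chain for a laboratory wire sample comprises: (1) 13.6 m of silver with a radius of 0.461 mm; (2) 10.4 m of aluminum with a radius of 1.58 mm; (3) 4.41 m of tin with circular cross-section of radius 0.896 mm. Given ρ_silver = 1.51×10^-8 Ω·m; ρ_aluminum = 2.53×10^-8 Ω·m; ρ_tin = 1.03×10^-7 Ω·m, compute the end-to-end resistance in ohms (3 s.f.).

Seg 1: A = πr² = π(4.6100e-04 m)² = 6.677e-07 m²
R_1 = (1.51×10^-8)(13.6)/(6.677e-07) = 0.3076 Ω
Seg 2: A = πr² = π(1.5800e-03 m)² = 7.843e-06 m²
R_2 = (2.53×10^-8)(10.4)/(7.843e-06) = 0.03355 Ω
Seg 3: A = πr² = π(8.9600e-04 m)² = 2.522e-06 m²
R_3 = (1.03×10^-7)(4.41)/(2.522e-06) = 0.1801 Ω
R_total = R_1 + R_2 + R_3 = 0.521 Ω

0.521 Ω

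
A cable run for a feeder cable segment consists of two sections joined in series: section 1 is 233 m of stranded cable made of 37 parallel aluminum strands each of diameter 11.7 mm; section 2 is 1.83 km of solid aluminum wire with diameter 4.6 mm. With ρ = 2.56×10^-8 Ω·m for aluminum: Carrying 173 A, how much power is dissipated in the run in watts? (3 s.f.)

84400 W

Section 1: A_strand = π(5.8500e-03)² = 1.075e-04 m²; R₁ = ρL/(N·A_s) = (2.56×10^-8)(233)/(37×1.075e-04) = 0.001499 Ω
Section 2: A = π(d/2)² = π(2.3000e-03 m)² = 1.662e-05 m²
R₂ = (2.56×10^-8)(1830)/(1.662e-05) = 2.819 Ω
R = R₁ + R₂ = 2.82 Ω
P = I²R = (173)² × 2.82 = 84400 W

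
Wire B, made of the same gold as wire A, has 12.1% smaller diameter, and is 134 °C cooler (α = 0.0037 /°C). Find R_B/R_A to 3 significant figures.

0.653

R ∝ ρL/d² with ρ ∝ (1+αΔT), so R_B/R_A = (1 − 12.1/100)⁻² × (1 − 0.0037×134)
= 1.294 × 0.5042 = 0.653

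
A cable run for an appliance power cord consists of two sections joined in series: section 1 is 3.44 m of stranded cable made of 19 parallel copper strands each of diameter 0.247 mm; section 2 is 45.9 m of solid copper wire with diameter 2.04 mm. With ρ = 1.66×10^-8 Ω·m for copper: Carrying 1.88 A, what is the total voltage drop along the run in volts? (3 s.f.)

Section 1: A_strand = π(1.2350e-04)² = 4.792e-08 m²; R₁ = ρL/(N·A_s) = (1.66×10^-8)(3.44)/(19×4.792e-08) = 0.06272 Ω
Section 2: A = π(d/2)² = π(1.0200e-03 m)² = 3.269e-06 m²
R₂ = (1.66×10^-8)(45.9)/(3.269e-06) = 0.2331 Ω
R = R₁ + R₂ = 0.2958 Ω
V = IR = 1.88 × 0.2958 = 0.556 V

0.556 V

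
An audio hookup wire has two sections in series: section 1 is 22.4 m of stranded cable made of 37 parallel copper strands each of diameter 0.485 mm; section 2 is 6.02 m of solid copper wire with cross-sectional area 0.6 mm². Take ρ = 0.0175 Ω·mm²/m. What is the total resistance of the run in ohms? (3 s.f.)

ρ = 0.0175 Ω·mm²/m = 1.75×10^-8 Ω·m
Section 1: A_strand = π(2.4250e-04)² = 1.847e-07 m²; R₁ = ρL/(N·A_s) = (1.75×10^-8)(22.4)/(37×1.847e-07) = 0.05735 Ω
Section 2: A = 0.6 mm² = 6.000e-07 m²
R₂ = (1.75×10^-8)(6.02)/(6.000e-07) = 0.1756 Ω
R = R₁ + R₂ = 0.233 Ω

0.233 Ω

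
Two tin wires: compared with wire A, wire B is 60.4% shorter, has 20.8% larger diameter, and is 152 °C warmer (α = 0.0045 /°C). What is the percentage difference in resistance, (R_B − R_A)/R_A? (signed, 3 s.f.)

R ∝ ρL/d² with ρ ∝ (1+αΔT), so R_B/R_A = (1 − 60.4/100) × (1 + 20.8/100)⁻² × (1 + 0.0045×152)
= 0.396 × 0.6853 × 1.684 = 0.457
(R_B − R_A)/R_A = 0.457 − 1 = -54.3%

-54.3%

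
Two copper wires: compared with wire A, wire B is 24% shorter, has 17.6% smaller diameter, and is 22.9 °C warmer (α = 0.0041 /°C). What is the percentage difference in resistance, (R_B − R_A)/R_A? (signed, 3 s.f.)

R ∝ ρL/d² with ρ ∝ (1+αΔT), so R_B/R_A = (1 − 24/100) × (1 − 17.6/100)⁻² × (1 + 0.0041×22.9)
= 0.76 × 1.473 × 1.094 = 1.224
(R_B − R_A)/R_A = 1.224 − 1 = 22.4%

22.4%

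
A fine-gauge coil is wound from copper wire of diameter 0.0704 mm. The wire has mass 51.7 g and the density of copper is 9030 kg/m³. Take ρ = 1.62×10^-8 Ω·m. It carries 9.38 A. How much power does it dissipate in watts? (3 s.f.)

5.39×10^5 W

A = π(d/2)² = π(3.5200e-05 m)² = 3.8926e-09 m²
L = m/(density·A) = 0.0517/(9030×3.8926e-09) = 1471 m
R = ρL/A = (1.62×10^-8)(1471)/(3.8926e-09) = 6121 Ω
P = I²R = (9.38)² × 6121 = 5.39×10^5 W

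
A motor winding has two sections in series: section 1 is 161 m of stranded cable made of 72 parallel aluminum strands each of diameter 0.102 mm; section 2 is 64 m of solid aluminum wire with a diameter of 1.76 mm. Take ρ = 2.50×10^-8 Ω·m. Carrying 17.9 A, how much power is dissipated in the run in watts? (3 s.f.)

Section 1: A_strand = π(5.1000e-05)² = 8.171e-09 m²; R₁ = ρL/(N·A_s) = (2.50×10^-8)(161)/(72×8.171e-09) = 6.841 Ω
Section 2: A = π(d/2)² = π(8.8000e-04 m)² = 2.433e-06 m²
R₂ = (2.50×10^-8)(64)/(2.433e-06) = 0.6577 Ω
R = R₁ + R₂ = 7.499 Ω
P = I²R = (17.9)² × 7.499 = 2400 W

2400 W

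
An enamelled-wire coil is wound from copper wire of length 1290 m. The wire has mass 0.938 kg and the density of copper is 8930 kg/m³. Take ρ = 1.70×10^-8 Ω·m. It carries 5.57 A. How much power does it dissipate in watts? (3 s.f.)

A = m/(density·L) = 0.938/(8930×1290) = 8.1426e-08 m²
R = ρL/A = (1.70×10^-8)(1290)/(8.1426e-08) = 269.3 Ω
P = I²R = (5.57)² × 269.3 = 8360 W

8360 W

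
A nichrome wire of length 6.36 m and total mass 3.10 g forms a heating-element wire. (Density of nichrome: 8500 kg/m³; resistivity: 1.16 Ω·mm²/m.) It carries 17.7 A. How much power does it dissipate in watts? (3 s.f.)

40300 W

ρ = 1.16 Ω·mm²/m = 1.16×10^-6 Ω·m
A = m/(density·L) = 0.0031/(8500×6.36) = 5.7344e-08 m²
R = ρL/A = (1.16×10^-6)(6.36)/(5.7344e-08) = 128.7 Ω
P = I²R = (17.7)² × 128.7 = 40300 W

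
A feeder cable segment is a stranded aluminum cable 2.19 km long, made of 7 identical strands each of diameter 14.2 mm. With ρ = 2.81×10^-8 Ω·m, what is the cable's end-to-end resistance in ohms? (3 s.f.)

A_strand = π(7.1000e-03 m)² = 1.584e-04 m²
R_strand = ρL/A = (2.81×10^-8)(2190)/(1.584e-04) = 0.3886 Ω
R_total = R_strand/N = 0.3886/7 = 0.0555 Ω

0.0555 Ω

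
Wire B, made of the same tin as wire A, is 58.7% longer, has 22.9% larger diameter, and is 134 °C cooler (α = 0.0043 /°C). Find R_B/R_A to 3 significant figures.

R ∝ ρL/d² with ρ ∝ (1+αΔT), so R_B/R_A = (1 + 58.7/100) × (1 + 22.9/100)⁻² × (1 − 0.0043×134)
= 1.587 × 0.6621 × 0.4238 = 0.445

0.445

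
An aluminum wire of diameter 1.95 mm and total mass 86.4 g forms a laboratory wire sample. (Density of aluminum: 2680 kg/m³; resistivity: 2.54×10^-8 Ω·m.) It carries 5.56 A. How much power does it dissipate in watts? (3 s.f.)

2.84 W

A = π(d/2)² = π(9.7500e-04 m)² = 2.9865e-06 m²
L = m/(density·A) = 0.0864/(2680×2.9865e-06) = 10.79 m
R = ρL/A = (2.54×10^-8)(10.79)/(2.9865e-06) = 0.09181 Ω
P = I²R = (5.56)² × 0.09181 = 2.84 W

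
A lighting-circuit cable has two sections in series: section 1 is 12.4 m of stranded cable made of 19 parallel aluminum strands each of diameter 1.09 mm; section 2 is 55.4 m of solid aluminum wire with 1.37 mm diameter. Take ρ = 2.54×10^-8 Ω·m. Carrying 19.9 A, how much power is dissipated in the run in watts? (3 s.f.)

385 W

Section 1: A_strand = π(5.4500e-04)² = 9.331e-07 m²; R₁ = ρL/(N·A_s) = (2.54×10^-8)(12.4)/(19×9.331e-07) = 0.01776 Ω
Section 2: A = π(d/2)² = π(6.8500e-04 m)² = 1.474e-06 m²
R₂ = (2.54×10^-8)(55.4)/(1.474e-06) = 0.9546 Ω
R = R₁ + R₂ = 0.9723 Ω
P = I²R = (19.9)² × 0.9723 = 385 W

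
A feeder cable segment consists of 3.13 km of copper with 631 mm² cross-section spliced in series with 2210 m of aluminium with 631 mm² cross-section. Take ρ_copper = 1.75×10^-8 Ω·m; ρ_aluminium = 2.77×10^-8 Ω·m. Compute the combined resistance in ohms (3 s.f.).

Segment 1: A = 631 mm² = 6.310e-04 m²
R₁ = ρL/A = (1.75×10^-8)(3130)/(6.310e-04) = 0.08681 Ω
R₂ = (2.77×10^-8)(2210)/(6.310e-04) = 0.09702 Ω
R = R₁ + R₂ = 0.184 Ω

0.184 Ω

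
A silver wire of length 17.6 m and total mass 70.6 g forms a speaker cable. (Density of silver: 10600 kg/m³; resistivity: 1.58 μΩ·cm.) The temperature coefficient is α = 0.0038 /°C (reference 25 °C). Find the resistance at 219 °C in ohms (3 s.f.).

1.28 Ω

ρ = 1.58 μΩ·cm = 1.58×10^-8 Ω·m
A = m/(density·L) = 0.0706/(10600×17.6) = 3.7843e-07 m²
R = ρL/A = (1.58×10^-8)(17.6)/(3.7843e-07) = 0.7348 Ω
R(219 °C) = 0.7348 × (1 + 0.0038×194) = 1.28 Ω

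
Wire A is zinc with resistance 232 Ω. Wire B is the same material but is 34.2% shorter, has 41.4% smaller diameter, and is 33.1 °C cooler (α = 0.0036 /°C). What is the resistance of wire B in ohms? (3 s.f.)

R ∝ ρL/d² with ρ ∝ (1+αΔT), so R_B/R_A = (1 − 34.2/100) × (1 − 41.4/100)⁻² × (1 − 0.0036×33.1)
= 0.658 × 2.912 × 0.8808 = 1.688
R_B = 1.688 × 232 = 392 Ω

392 Ω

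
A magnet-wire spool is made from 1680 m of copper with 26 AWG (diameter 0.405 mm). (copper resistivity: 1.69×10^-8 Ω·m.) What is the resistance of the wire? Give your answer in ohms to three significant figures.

220 Ω

A = π(0.405/2 mm)² = π(2.0250e-04 m)² = 1.288e-07 m²
R = ρL/A = (1.69×10^-8)(1680 m)/(1.288e-07 m²) = 220 Ω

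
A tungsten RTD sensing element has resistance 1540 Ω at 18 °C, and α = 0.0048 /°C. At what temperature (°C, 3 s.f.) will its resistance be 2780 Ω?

186 °C

R = R₀(1 + α(T − T₀)) ⇒ T = T₀ + (R/R₀ − 1)/α
T = 18 + (2780/1540 − 1)/0.0048 = 18 + (0.8052)/0.0048 = 186 °C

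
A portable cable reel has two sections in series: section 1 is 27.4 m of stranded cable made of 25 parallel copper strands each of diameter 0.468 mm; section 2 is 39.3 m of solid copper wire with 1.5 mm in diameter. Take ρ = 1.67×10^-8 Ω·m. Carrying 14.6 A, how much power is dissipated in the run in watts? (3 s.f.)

102 W

Section 1: A_strand = π(2.3400e-04)² = 1.720e-07 m²; R₁ = ρL/(N·A_s) = (1.67×10^-8)(27.4)/(25×1.720e-07) = 0.1064 Ω
Section 2: A = π(d/2)² = π(7.5000e-04 m)² = 1.767e-06 m²
R₂ = (1.67×10^-8)(39.3)/(1.767e-06) = 0.3714 Ω
R = R₁ + R₂ = 0.4778 Ω
P = I²R = (14.6)² × 0.4778 = 102 W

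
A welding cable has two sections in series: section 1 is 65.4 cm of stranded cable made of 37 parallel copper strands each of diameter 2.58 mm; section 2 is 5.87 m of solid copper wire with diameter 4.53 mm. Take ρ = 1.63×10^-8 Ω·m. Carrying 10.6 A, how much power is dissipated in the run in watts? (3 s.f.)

0.673 W

Section 1: A_strand = π(1.2900e-03)² = 5.228e-06 m²; R₁ = ρL/(N·A_s) = (1.63×10^-8)(0.654)/(37×5.228e-06) = 5.511×10^-5 Ω
Section 2: A = π(d/2)² = π(2.2650e-03 m)² = 1.612e-05 m²
R₂ = (1.63×10^-8)(5.87)/(1.612e-05) = 0.005937 Ω
R = R₁ + R₂ = 0.005992 Ω
P = I²R = (10.6)² × 0.005992 = 0.673 W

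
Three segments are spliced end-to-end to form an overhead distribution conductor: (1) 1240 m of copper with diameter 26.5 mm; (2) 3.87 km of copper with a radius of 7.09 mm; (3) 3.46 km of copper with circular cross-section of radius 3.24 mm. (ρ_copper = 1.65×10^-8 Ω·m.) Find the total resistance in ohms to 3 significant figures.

Seg 1: A = π(d/2)² = π(1.3250e-02 m)² = 5.515e-04 m²
R_1 = (1.65×10^-8)(1240)/(5.515e-04) = 0.0371 Ω
Seg 2: A = πr² = π(7.0900e-03 m)² = 1.579e-04 m²
R_2 = (1.65×10^-8)(3870)/(1.579e-04) = 0.4043 Ω
Seg 3: A = πr² = π(3.2400e-03 m)² = 3.298e-05 m²
R_3 = (1.65×10^-8)(3460)/(3.298e-05) = 1.731 Ω
R_total = R_1 + R_2 + R_3 = 2.17 Ω

2.17 Ω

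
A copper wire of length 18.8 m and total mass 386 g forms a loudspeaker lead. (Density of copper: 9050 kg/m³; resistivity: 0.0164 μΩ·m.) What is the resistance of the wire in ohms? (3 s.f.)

ρ = 0.0164 μΩ·m = 1.64×10^-8 Ω·m
A = m/(density·L) = 0.386/(9050×18.8) = 2.2687e-06 m²
R = ρL/A = (1.64×10^-8)(18.8)/(2.2687e-06) = 0.136 Ω

0.136 Ω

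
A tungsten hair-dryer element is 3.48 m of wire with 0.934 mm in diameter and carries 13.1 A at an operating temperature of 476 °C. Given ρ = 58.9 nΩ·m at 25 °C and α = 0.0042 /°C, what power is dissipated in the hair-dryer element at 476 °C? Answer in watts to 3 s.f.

149 W

ρ = 58.9 nΩ·m = 5.89×10^-8 Ω·m
A = π(d/2)² = π(4.6700e-04 m)² = 6.851e-07 m²
R₍25₎ = ρL/A = (5.89×10^-8)(3.48)/(6.851e-07) = 0.2992 Ω
R₍476₎ = R₍25₎(1 + αΔT) = 0.2992 × (1 + 0.0042×451) = 0.8658 Ω
P = I²R = (13.1)² × 0.8658 = 149 W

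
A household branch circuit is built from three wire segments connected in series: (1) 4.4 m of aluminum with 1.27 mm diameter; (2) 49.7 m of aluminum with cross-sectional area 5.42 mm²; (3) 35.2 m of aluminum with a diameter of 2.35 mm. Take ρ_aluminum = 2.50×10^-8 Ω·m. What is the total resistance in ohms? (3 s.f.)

0.519 Ω

Seg 1: A = π(d/2)² = π(6.3500e-04 m)² = 1.267e-06 m²
R_1 = (2.50×10^-8)(4.4)/(1.267e-06) = 0.08684 Ω
Seg 2: A = 5.42 mm² = 5.420e-06 m²
R_2 = (2.50×10^-8)(49.7)/(5.420e-06) = 0.2292 Ω
Seg 3: A = π(d/2)² = π(1.1750e-03 m)² = 4.337e-06 m²
R_3 = (2.50×10^-8)(35.2)/(4.337e-06) = 0.2029 Ω
R_total = R_1 + R_2 + R_3 = 0.519 Ω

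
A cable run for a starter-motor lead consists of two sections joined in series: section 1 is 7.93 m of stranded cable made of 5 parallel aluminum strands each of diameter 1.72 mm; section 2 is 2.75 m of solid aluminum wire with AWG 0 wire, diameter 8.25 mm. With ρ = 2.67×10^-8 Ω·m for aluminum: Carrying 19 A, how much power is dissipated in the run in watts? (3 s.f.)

Section 1: A_strand = π(8.6000e-04)² = 2.324e-06 m²; R₁ = ρL/(N·A_s) = (2.67×10^-8)(7.93)/(5×2.324e-06) = 0.01823 Ω
Section 2: A = π(8.25/2 mm)² = π(4.1250e-03 m)² = 5.346e-05 m²
R₂ = (2.67×10^-8)(2.75)/(5.346e-05) = 0.001374 Ω
R = R₁ + R₂ = 0.0196 Ω
P = I²R = (19)² × 0.0196 = 7.08 W

7.08 W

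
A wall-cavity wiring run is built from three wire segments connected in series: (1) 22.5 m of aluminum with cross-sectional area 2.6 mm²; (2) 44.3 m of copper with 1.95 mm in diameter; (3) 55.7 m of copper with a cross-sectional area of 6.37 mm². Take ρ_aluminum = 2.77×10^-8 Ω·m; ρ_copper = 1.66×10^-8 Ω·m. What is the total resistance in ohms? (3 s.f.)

Seg 1: A = 2.6 mm² = 2.600e-06 m²
R_1 = (2.77×10^-8)(22.5)/(2.600e-06) = 0.2397 Ω
Seg 2: A = π(d/2)² = π(9.7500e-04 m)² = 2.986e-06 m²
R_2 = (1.66×10^-8)(44.3)/(2.986e-06) = 0.2462 Ω
Seg 3: A = 6.37 mm² = 6.370e-06 m²
R_3 = (1.66×10^-8)(55.7)/(6.370e-06) = 0.1452 Ω
R_total = R_1 + R_2 + R_3 = 0.631 Ω

0.631 Ω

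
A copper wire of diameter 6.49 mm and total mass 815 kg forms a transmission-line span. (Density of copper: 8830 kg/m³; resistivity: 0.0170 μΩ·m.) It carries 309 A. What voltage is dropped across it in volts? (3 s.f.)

ρ = 0.0170 μΩ·m = 1.70×10^-8 Ω·m
A = π(d/2)² = π(3.2450e-03 m)² = 3.3081e-05 m²
L = m/(density·A) = 815/(8830×3.3081e-05) = 2790 m
R = ρL/A = (1.70×10^-8)(2790)/(3.3081e-05) = 1.434 Ω
V = IR = 309 × 1.434 = 443 V

443 V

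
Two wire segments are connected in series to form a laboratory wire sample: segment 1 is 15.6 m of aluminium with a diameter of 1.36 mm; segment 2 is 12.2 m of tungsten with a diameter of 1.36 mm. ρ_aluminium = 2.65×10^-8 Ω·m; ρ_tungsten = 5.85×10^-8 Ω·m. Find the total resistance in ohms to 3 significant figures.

Segment 1: A = π(d/2)² = π(6.8000e-04 m)² = 1.453e-06 m²
R₁ = ρL/A = (2.65×10^-8)(15.6)/(1.453e-06) = 0.2846 Ω
R₂ = (5.85×10^-8)(12.2)/(1.453e-06) = 0.4913 Ω
R = R₁ + R₂ = 0.776 Ω

0.776 Ω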